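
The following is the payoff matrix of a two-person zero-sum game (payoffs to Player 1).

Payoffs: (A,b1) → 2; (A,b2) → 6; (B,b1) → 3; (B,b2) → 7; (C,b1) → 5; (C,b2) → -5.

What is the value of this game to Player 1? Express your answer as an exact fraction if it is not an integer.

25/7

Row minima: A → 2, B → 3, C → -5; maximin = 3.
Column maxima: b1 → 5, b2 → 7; minimax = 5.
3 ≠ 5, so there is no saddle point; optimal play is mixed.
A is strictly dominated by B, so Player 1 never plays it.
On the remaining 2×2 (B, C vs b1, b2):
Let Player 1 play B with probability p. Expected payoff against b1: 3p + 5(1−p) = −2p + 5; against b2: 7p + (-5)(1−p) = 12p − 5.
Setting these equal: −2p + 5 = 12p − 5 ⇒ −14p = -10 ⇒ p = 5/7, and the value is (-2)·(5/7) + 5 = 25/7.
For Player 2: with q = P(b1), equating B's and C's payoffs gives −4q + 7 = 10q − 5 ⇒ q = 6/7.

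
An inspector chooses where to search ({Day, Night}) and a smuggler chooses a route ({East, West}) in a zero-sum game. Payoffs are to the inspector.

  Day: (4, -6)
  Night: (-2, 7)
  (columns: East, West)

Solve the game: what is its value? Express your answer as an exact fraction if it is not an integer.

Row minima: Day → -6, Night → -2; maximin = -2.
Column maxima: East → 4, West → 7; minimax = 4.
-2 ≠ 4, so there is no saddle point; optimal play is mixed.
Let the inspector play Day with probability p. Expected payoff against East: 4p + (-2)(1−p) = 6p − 2; against West: (-6)p + 7(1−p) = −13p + 7.
Setting these equal: 6p − 2 = −13p + 7 ⇒ 19p = 9 ⇒ p = 9/19, and the value is (6)·(9/19) − 2 = 16/19.
For the smuggler: with q = P(East), equating Day's and Night's payoffs gives 10q − 6 = −9q + 7 ⇒ q = 13/19.

16/19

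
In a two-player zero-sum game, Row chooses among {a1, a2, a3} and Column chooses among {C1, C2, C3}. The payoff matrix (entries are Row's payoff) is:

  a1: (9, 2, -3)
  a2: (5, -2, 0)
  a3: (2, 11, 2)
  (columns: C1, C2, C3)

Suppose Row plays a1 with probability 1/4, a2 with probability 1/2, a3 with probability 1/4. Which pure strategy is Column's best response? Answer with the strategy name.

If Column plays C1, Row's expected payoff is (1/4)·9 + (1/2)·5 + (1/4)·2 = 21/4.
If Column plays C2, Row's expected payoff is (1/4)·2 + (1/2)·(-2) + (1/4)·11 = 9/4.
If Column plays C3, Row's expected payoff is (1/4)·(-3) + (1/2)·0 + (1/4)·2 = -1/4.
Column minimizes Row's payoff; the smallest is -1/4, so the best response is C3.

C3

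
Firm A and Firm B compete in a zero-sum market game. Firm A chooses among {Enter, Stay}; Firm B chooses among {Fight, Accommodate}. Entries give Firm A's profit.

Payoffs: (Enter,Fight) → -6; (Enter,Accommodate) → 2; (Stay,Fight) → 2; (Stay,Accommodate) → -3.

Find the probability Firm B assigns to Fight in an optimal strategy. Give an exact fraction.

Row minima: Enter → -6, Stay → -3; maximin = -3.
Column maxima: Fight → 2, Accommodate → 2; minimax = 2.
-3 ≠ 2, so there is no saddle point; optimal play is mixed.
Let Firm A play Enter with probability p. Expected payoff against Fight: (-6)p + 2(1−p) = −8p + 2; against Accommodate: 2p + (-3)(1−p) = 5p − 3.
Setting these equal: −8p + 2 = 5p − 3 ⇒ −13p = -5 ⇒ p = 5/13, and the value is (-8)·(5/13) + 2 = -14/13.
For Firm B: with q = P(Fight), equating Enter's and Stay's payoffs gives −8q + 2 = 5q − 3 ⇒ q = 5/13.

5/13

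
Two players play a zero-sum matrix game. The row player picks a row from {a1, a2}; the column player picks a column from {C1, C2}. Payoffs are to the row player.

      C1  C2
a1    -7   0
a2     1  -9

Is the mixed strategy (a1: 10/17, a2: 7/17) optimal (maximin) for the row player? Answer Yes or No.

Against C1 this mix gives (10/17)·(-7) + (7/17)·1 = -63/17.
Against C2 this mix gives (10/17)·0 + (7/17)·(-9) = -63/17.
All of the column player's active replies (C1, C2) yield -63/17, and no column does worse for the row player. The mix makes the column player indifferent and guarantees -63/17, so it is optimal.

Yes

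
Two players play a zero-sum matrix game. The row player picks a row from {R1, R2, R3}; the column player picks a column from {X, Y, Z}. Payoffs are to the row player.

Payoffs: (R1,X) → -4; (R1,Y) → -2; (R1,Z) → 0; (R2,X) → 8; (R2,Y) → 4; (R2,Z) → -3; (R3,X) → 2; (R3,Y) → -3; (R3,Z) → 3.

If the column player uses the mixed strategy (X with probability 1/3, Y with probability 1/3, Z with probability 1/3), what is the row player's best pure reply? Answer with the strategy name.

Expected payoff of R1: (1/3)·(-4) + (1/3)·(-2) + (1/3)·0 = -2.
Expected payoff of R2: (1/3)·8 + (1/3)·4 + (1/3)·(-3) = 3.
Expected payoff of R3: (1/3)·2 + (1/3)·(-3) + (1/3)·3 = 2/3.
The largest is 3, so the row player's best response is R2.

R2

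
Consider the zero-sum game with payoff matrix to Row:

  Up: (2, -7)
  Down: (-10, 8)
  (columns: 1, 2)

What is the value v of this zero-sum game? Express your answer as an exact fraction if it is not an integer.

Row minima: Up → -7, Down → -10; maximin = -7.
Column maxima: 1 → 2, 2 → 8; minimax = 2.
-7 ≠ 2, so there is no saddle point; optimal play is mixed.
Let Row play Up with probability p. Expected payoff against 1: 2p + (-10)(1−p) = 12p − 10; against 2: (-7)p + 8(1−p) = −15p + 8.
Setting these equal: 12p − 10 = −15p + 8 ⇒ 27p = 18 ⇒ p = 2/3, and the value is (12)·(2/3) − 10 = -2.
For Column: with q = P(1), equating Up's and Down's payoffs gives 9q − 7 = −18q + 8 ⇒ q = 5/9.

-2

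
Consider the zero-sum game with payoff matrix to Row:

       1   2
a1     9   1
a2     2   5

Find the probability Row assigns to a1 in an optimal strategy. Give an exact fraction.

3/11

Row minima: a1 → 1, a2 → 2; maximin = 2.
Column maxima: 1 → 9, 2 → 5; minimax = 5.
2 ≠ 5, so there is no saddle point; optimal play is mixed.
Let Row play a1 with probability p. Expected payoff against 1: 9p + 2(1−p) = 7p + 2; against 2: 1p + 5(1−p) = −4p + 5.
Setting these equal: 7p + 2 = −4p + 5 ⇒ 11p = 3 ⇒ p = 3/11, and the value is (7)·(3/11) + 2 = 43/11.
For Column: with q = P(1), equating a1's and a2's payoffs gives 8q + 1 = −3q + 5 ⇒ q = 4/11.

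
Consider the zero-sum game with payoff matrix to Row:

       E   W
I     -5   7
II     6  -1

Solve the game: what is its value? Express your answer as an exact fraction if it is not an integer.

37/19

Row minima: I → -5, II → -1; maximin = -1.
Column maxima: E → 6, W → 7; minimax = 6.
-1 ≠ 6, so there is no saddle point; optimal play is mixed.
Let Row play I with probability p. Expected payoff against E: (-5)p + 6(1−p) = −11p + 6; against W: 7p + (-1)(1−p) = 8p − 1.
Setting these equal: −11p + 6 = 8p − 1 ⇒ −19p = -7 ⇒ p = 7/19, and the value is (-11)·(7/19) + 6 = 37/19.
For Column: with q = P(E), equating I's and II's payoffs gives −12q + 7 = 7q − 1 ⇒ q = 8/19.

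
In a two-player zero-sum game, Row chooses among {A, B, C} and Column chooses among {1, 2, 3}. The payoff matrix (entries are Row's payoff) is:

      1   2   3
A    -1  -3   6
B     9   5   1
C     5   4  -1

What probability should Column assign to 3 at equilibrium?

Row minima: A → -3, B → 1, C → -1; maximin = 1.
Column maxima: 1 → 9, 2 → 5, 3 → 6; minimax = 5.
1 ≠ 5, so there is no saddle point; optimal play is mixed.
C is strictly dominated by B, so Row never plays it.
1 is strictly dominated by 2 (it gives Row strictly more in every row), so Column never plays it.
On the remaining 2×2 (A, B vs 2, 3):
Let Row play A with probability p. Expected payoff against 2: (-3)p + 5(1−p) = −8p + 5; against 3: 6p + 1(1−p) = 5p + 1.
Setting these equal: −8p + 5 = 5p + 1 ⇒ −13p = -4 ⇒ p = 4/13, and the value is (-8)·(4/13) + 5 = 33/13.
For Column: with q = P(2), equating A's and B's payoffs gives −9q + 6 = 4q + 1 ⇒ q = 5/13.

8/13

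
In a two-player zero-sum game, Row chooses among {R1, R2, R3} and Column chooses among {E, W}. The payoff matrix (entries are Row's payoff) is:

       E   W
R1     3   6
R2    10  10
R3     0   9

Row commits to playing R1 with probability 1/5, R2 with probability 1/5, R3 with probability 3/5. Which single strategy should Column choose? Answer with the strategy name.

E

If Column plays E, Row's expected payoff is (1/5)·3 + (1/5)·10 + (3/5)·0 = 13/5.
If Column plays W, Row's expected payoff is (1/5)·6 + (1/5)·10 + (3/5)·9 = 43/5.
Column minimizes Row's payoff; the smallest is 13/5, so the best response is E.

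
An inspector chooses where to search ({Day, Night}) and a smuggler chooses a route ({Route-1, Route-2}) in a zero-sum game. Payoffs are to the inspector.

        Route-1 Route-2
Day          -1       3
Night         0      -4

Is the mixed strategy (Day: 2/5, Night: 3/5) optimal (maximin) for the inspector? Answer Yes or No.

Against Route-1 this mix gives (2/5)·(-1) + (3/5)·0 = -2/5.
Against Route-2 this mix gives (2/5)·3 + (3/5)·(-4) = -6/5.
The smuggler will play Route-2, holding the inspector to -6/5. Shifting weight toward the row that does better against Route-2 would raise this floor (the equalizing mix achieves -1/2 against both Route-2 and Route-1), so the proposed strategy is not optimal.

No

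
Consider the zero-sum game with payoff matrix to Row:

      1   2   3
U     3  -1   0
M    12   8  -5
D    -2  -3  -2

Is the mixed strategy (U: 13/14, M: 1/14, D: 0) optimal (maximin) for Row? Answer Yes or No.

Against 1 this mix gives (13/14)·3 + (1/14)·12 = 51/14.
Against 2 this mix gives (13/14)·(-1) + (1/14)·8 = -5/14.
Against 3 this mix gives (13/14)·0 + (1/14)·(-5) = -5/14.
All of Column's active replies (2, 3) yield -5/14, and no column does worse for Row. The mix makes Column indifferent and guarantees -5/14, so it is optimal.

Yes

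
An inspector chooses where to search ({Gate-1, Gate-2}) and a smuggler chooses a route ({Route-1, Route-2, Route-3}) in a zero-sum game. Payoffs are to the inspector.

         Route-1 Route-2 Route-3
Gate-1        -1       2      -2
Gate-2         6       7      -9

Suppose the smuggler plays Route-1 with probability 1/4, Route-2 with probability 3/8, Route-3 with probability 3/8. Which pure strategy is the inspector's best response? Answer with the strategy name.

Expected payoff of Gate-1: (1/4)·(-1) + (3/8)·2 + (3/8)·(-2) = -1/4.
Expected payoff of Gate-2: (1/4)·6 + (3/8)·7 + (3/8)·(-9) = 3/4.
The largest is 3/4, so the inspector's best response is Gate-2.

Gate-2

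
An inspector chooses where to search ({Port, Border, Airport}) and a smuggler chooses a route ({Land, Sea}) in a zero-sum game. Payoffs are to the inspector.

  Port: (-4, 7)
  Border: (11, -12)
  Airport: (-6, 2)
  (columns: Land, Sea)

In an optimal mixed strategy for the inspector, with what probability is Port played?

Row minima: Port → -4, Border → -12, Airport → -6; maximin = -4.
Column maxima: Land → 11, Sea → 7; minimax = 7.
-4 ≠ 7, so there is no saddle point; optimal play is mixed.
Airport is strictly dominated by Port, so the inspector never plays it.
On the remaining 2×2 (Port, Border vs Land, Sea):
Let the inspector play Port with probability p. Expected payoff against Land: (-4)p + 11(1−p) = −15p + 11; against Sea: 7p + (-12)(1−p) = 19p − 12.
Setting these equal: −15p + 11 = 19p − 12 ⇒ −34p = -23 ⇒ p = 23/34, and the value is (-15)·(23/34) + 11 = 29/34.
For the smuggler: with q = P(Land), equating Port's and Border's payoffs gives −11q + 7 = 23q − 12 ⇒ q = 19/34.

23/34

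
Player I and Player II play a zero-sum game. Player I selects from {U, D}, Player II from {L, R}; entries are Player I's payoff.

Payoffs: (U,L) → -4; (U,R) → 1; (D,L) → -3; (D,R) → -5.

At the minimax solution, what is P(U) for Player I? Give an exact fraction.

2/7

Row minima: U → -4, D → -5; maximin = -4.
Column maxima: L → -3, R → 1; minimax = -3.
-4 ≠ -3, so there is no saddle point; optimal play is mixed.
Let Player I play U with probability p. Expected payoff against L: (-4)p + (-3)(1−p) = −p − 3; against R: 1p + (-5)(1−p) = 6p − 5.
Setting these equal: −p − 3 = 6p − 5 ⇒ −7p = -2 ⇒ p = 2/7, and the value is (-1)·(2/7) − 3 = -23/7.
For Player II: with q = P(L), equating U's and D's payoffs gives −5q + 1 = 2q − 5 ⇒ q = 6/7.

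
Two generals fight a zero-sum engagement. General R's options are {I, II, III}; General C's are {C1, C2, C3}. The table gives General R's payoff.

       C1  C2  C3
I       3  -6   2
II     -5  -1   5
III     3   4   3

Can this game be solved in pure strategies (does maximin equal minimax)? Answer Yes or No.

Yes

Row minima: I → -6, II → -5, III → 3; maximin = 3.
Column maxima: C1 → 3, C2 → 4, C3 → 5; minimax = 3.
maximin = minimax = 3, so a saddle point exists.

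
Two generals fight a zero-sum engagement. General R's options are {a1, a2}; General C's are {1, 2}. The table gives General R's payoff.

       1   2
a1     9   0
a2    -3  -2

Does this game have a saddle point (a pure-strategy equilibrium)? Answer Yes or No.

Yes

Row minima: a1 → 0, a2 → -3; maximin = 0.
Column maxima: 1 → 9, 2 → 0; minimax = 0.
maximin = minimax = 0, so a saddle point exists.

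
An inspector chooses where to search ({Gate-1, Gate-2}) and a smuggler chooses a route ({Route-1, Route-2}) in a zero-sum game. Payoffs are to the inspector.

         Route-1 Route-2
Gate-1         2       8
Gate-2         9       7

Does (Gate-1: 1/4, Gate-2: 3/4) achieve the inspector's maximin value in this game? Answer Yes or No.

Yes

Against Route-1 this mix gives (1/4)·2 + (3/4)·9 = 29/4.
Against Route-2 this mix gives (1/4)·8 + (3/4)·7 = 29/4.
All of the smuggler's active replies (Route-1, Route-2) yield 29/4, and no column does worse for the inspector. The mix makes the smuggler indifferent and guarantees 29/4, so it is optimal.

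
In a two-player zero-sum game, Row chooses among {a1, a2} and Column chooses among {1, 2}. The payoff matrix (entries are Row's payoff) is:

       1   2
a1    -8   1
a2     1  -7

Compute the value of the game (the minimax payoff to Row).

Row minima: a1 → -8, a2 → -7; maximin = -7.
Column maxima: 1 → 1, 2 → 1; minimax = 1.
-7 ≠ 1, so there is no saddle point; optimal play is mixed.
Let Row play a1 with probability p. Expected payoff against 1: (-8)p + 1(1−p) = −9p + 1; against 2: 1p + (-7)(1−p) = 8p − 7.
Setting these equal: −9p + 1 = 8p − 7 ⇒ −17p = -8 ⇒ p = 8/17, and the value is (-9)·(8/17) + 1 = -55/17.
For Column: with q = P(1), equating a1's and a2's payoffs gives −9q + 1 = 8q − 7 ⇒ q = 8/17.

-55/17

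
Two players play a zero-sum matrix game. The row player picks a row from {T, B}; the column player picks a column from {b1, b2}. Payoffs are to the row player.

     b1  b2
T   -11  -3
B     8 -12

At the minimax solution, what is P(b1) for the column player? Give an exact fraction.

Row minima: T → -11, B → -12; maximin = -11.
Column maxima: b1 → 8, b2 → -3; minimax = -3.
-11 ≠ -3, so there is no saddle point; optimal play is mixed.
Let the row player play T with probability p. Expected payoff against b1: (-11)p + 8(1−p) = −19p + 8; against b2: (-3)p + (-12)(1−p) = 9p − 12.
Setting these equal: −19p + 8 = 9p − 12 ⇒ −28p = -20 ⇒ p = 5/7, and the value is (-19)·(5/7) + 8 = -39/7.
For the column player: with q = P(b1), equating T's and B's payoffs gives −8q − 3 = 20q − 12 ⇒ q = 9/28.

9/28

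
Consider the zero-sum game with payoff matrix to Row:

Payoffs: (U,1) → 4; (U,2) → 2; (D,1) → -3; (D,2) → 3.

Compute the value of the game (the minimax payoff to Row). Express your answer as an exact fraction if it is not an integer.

9/4

Row minima: U → 2, D → -3; maximin = 2.
Column maxima: 1 → 4, 2 → 3; minimax = 3.
2 ≠ 3, so there is no saddle point; optimal play is mixed.
Let Row play U with probability p. Expected payoff against 1: 4p + (-3)(1−p) = 7p − 3; against 2: 2p + 3(1−p) = −p + 3.
Setting these equal: 7p − 3 = −p + 3 ⇒ 8p = 6 ⇒ p = 3/4, and the value is (7)·(3/4) − 3 = 9/4.
For Column: with q = P(1), equating U's and D's payoffs gives 2q + 2 = −6q + 3 ⇒ q = 1/8.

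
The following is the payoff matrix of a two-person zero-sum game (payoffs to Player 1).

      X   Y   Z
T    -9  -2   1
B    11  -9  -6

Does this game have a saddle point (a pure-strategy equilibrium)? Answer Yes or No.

No

Row minima: T → -9, B → -9; maximin = -9.
Column maxima: X → 11, Y → -2, Z → 1; minimax = -2.
-9 ≠ -2, so no pure-strategy equilibrium exists.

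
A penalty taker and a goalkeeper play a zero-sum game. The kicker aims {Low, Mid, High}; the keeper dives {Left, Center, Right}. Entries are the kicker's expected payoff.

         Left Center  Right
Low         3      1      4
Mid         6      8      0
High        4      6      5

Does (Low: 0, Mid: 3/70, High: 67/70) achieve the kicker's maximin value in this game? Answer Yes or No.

Against Left this mix gives (3/70)·6 + (67/70)·4 = 143/35.
Against Center this mix gives (3/70)·8 + (67/70)·6 = 213/35.
Against Right this mix gives (3/70)·0 + (67/70)·5 = 67/14.
The keeper will play Left, holding the kicker to 143/35. Shifting weight toward the row that does better against Left would raise this floor (the equalizing mix achieves 30/7 against both Left and Right), so the proposed strategy is not optimal.

No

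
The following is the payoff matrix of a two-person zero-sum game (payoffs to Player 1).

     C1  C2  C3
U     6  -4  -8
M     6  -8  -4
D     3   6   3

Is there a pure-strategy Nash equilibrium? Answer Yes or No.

Row minima: U → -8, M → -8, D → 3; maximin = 3.
Column maxima: C1 → 6, C2 → 6, C3 → 3; minimax = 3.
maximin = minimax = 3, so a saddle point exists.

Yes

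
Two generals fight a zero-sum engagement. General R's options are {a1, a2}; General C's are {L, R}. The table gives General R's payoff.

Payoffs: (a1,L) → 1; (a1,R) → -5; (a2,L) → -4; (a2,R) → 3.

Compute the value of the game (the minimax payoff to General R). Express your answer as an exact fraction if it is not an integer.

-17/13

Row minima: a1 → -5, a2 → -4; maximin = -4.
Column maxima: L → 1, R → 3; minimax = 1.
-4 ≠ 1, so there is no saddle point; optimal play is mixed.
Let General R play a1 with probability p. Expected payoff against L: 1p + (-4)(1−p) = 5p − 4; against R: (-5)p + 3(1−p) = −8p + 3.
Setting these equal: 5p − 4 = −8p + 3 ⇒ 13p = 7 ⇒ p = 7/13, and the value is (5)·(7/13) − 4 = -17/13.
For General C: with q = P(L), equating a1's and a2's payoffs gives 6q − 5 = −7q + 3 ⇒ q = 8/13.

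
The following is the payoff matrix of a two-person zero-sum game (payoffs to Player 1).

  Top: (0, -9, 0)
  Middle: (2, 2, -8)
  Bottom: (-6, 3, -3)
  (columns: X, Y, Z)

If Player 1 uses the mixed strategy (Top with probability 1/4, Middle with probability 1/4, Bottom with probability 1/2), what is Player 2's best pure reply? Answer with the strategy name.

If Player 2 plays X, Player 1's expected payoff is (1/4)·0 + (1/4)·2 + (1/2)·(-6) = -5/2.
If Player 2 plays Y, Player 1's expected payoff is (1/4)·(-9) + (1/4)·2 + (1/2)·3 = -1/4.
If Player 2 plays Z, Player 1's expected payoff is (1/4)·0 + (1/4)·(-8) + (1/2)·(-3) = -7/2.
Player 2 minimizes Player 1's payoff; the smallest is -7/2, so the best response is Z.

Z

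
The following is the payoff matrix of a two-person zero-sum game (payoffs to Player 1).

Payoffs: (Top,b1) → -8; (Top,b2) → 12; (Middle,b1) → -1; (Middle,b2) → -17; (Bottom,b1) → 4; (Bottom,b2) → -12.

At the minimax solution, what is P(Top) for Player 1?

4/9

Row minima: Top → -8, Middle → -17, Bottom → -12; maximin = -8.
Column maxima: b1 → 4, b2 → 12; minimax = 4.
-8 ≠ 4, so there is no saddle point; optimal play is mixed.
Middle is strictly dominated by Bottom, so Player 1 never plays it.
On the remaining 2×2 (Top, Bottom vs b1, b2):
Let Player 1 play Top with probability p. Expected payoff against b1: (-8)p + 4(1−p) = −12p + 4; against b2: 12p + (-12)(1−p) = 24p − 12.
Setting these equal: −12p + 4 = 24p − 12 ⇒ −36p = -16 ⇒ p = 4/9, and the value is (-12)·(4/9) + 4 = -4/3.
For Player 2: with q = P(b1), equating Top's and Bottom's payoffs gives −20q + 12 = 16q − 12 ⇒ q = 2/3.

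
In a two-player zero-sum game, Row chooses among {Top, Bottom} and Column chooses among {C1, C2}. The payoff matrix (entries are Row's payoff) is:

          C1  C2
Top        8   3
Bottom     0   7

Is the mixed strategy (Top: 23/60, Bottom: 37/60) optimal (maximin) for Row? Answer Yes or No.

No

Against C1 this mix gives (23/60)·8 + (37/60)·0 = 46/15.
Against C2 this mix gives (23/60)·3 + (37/60)·7 = 82/15.
Column will play C1, holding Row to 46/15. Shifting weight toward the row that does better against C1 would raise this floor (the equalizing mix achieves 14/3 against both C1 and C2), so the proposed strategy is not optimal.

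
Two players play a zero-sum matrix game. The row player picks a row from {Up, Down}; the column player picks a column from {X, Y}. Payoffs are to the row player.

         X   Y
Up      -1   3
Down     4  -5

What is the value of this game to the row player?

7/13

Row minima: Up → -1, Down → -5; maximin = -1.
Column maxima: X → 4, Y → 3; minimax = 3.
-1 ≠ 3, so there is no saddle point; optimal play is mixed.
Let the row player play Up with probability p. Expected payoff against X: (-1)p + 4(1−p) = −5p + 4; against Y: 3p + (-5)(1−p) = 8p − 5.
Setting these equal: −5p + 4 = 8p − 5 ⇒ −13p = -9 ⇒ p = 9/13, and the value is (-5)·(9/13) + 4 = 7/13.
For the column player: with q = P(X), equating Up's and Down's payoffs gives −4q + 3 = 9q − 5 ⇒ q = 8/13.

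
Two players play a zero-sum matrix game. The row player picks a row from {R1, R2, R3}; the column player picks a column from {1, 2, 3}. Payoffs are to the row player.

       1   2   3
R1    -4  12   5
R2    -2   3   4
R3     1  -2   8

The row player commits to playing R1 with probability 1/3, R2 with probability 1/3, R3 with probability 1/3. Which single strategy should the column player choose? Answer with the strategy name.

1

If the column player plays 1, the row player's expected payoff is (1/3)·(-4) + (1/3)·(-2) + (1/3)·1 = -5/3.
If the column player plays 2, the row player's expected payoff is (1/3)·12 + (1/3)·3 + (1/3)·(-2) = 13/3.
If the column player plays 3, the row player's expected payoff is (1/3)·5 + (1/3)·4 + (1/3)·8 = 17/3.
The column player minimizes the row player's payoff; the smallest is -5/3, so the best response is 1.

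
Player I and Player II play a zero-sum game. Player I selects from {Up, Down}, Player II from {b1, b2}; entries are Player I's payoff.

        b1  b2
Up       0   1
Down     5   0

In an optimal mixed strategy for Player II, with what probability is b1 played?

Row minima: Up → 0, Down → 0; maximin = 0.
Column maxima: b1 → 5, b2 → 1; minimax = 1.
0 ≠ 1, so there is no saddle point; optimal play is mixed.
Let Player I play Up with probability p. Expected payoff against b1: 0p + 5(1−p) = −5p + 5; against b2: 1p + 0(1−p) = p.
Setting these equal: −5p + 5 = p ⇒ −6p = -5 ⇒ p = 5/6, and the value is (-5)·(5/6) + 5 = 5/6.
For Player II: with q = P(b1), equating Up's and Down's payoffs gives −q + 1 = 5q ⇒ q = 1/6.

1/6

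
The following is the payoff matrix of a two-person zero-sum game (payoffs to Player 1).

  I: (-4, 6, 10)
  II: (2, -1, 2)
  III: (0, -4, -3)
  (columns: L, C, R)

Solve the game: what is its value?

8/13

Row minima: I → -4, II → -1, III → -4; maximin = -1.
Column maxima: L → 2, C → 6, R → 10; minimax = 2.
-1 ≠ 2, so there is no saddle point; optimal play is mixed.
III is strictly dominated by II, so Player 1 never plays it.
R is strictly dominated by C (it gives Player 1 strictly more in every row), so Player 2 never plays it.
On the remaining 2×2 (I, II vs L, C):
Let Player 1 play I with probability p. Expected payoff against L: (-4)p + 2(1−p) = −6p + 2; against C: 6p + (-1)(1−p) = 7p − 1.
Setting these equal: −6p + 2 = 7p − 1 ⇒ −13p = -3 ⇒ p = 3/13, and the value is (-6)·(3/13) + 2 = 8/13.
For Player 2: with q = P(L), equating I's and II's payoffs gives −10q + 6 = 3q − 1 ⇒ q = 7/13.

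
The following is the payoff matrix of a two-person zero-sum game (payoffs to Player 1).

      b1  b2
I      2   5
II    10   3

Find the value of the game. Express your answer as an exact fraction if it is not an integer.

22/5

Row minima: I → 2, II → 3; maximin = 3.
Column maxima: b1 → 10, b2 → 5; minimax = 5.
3 ≠ 5, so there is no saddle point; optimal play is mixed.
Let Player 1 play I with probability p. Expected payoff against b1: 2p + 10(1−p) = −8p + 10; against b2: 5p + 3(1−p) = 2p + 3.
Setting these equal: −8p + 10 = 2p + 3 ⇒ −10p = -7 ⇒ p = 7/10, and the value is (-8)·(7/10) + 10 = 22/5.
For Player 2: with q = P(b1), equating I's and II's payoffs gives −3q + 5 = 7q + 3 ⇒ q = 1/5.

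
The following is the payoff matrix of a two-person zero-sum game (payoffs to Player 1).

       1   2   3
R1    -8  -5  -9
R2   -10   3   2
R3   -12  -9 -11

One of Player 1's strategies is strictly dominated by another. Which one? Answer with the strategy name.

R3

R1 gives a strictly higher payoff than R3 against every column: -8 > -12, -5 > -9, -9 > -11.
So R3 is strictly dominated and Player 1 never plays it.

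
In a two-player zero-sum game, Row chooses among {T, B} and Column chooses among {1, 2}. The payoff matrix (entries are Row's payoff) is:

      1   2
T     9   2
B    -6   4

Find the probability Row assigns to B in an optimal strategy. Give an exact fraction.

Row minima: T → 2, B → -6; maximin = 2.
Column maxima: 1 → 9, 2 → 4; minimax = 4.
2 ≠ 4, so there is no saddle point; optimal play is mixed.
Let Row play T with probability p. Expected payoff against 1: 9p + (-6)(1−p) = 15p − 6; against 2: 2p + 4(1−p) = −2p + 4.
Setting these equal: 15p − 6 = −2p + 4 ⇒ 17p = 10 ⇒ p = 10/17, and the value is (15)·(10/17) − 6 = 48/17.
For Column: with q = P(1), equating T's and B's payoffs gives 7q + 2 = −10q + 4 ⇒ q = 2/17.

7/17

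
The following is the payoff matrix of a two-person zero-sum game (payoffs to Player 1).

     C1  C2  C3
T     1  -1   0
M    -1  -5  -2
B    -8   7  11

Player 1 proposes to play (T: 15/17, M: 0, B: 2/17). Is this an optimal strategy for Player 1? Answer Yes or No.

Yes

Against C1 this mix gives (15/17)·1 + (2/17)·(-8) = -1/17.
Against C2 this mix gives (15/17)·(-1) + (2/17)·7 = -1/17.
Against C3 this mix gives (15/17)·0 + (2/17)·11 = 22/17.
All of Player 2's active replies (C1, C2) yield -1/17, and no column does worse for Player 1. The mix makes Player 2 indifferent and guarantees -1/17, so it is optimal.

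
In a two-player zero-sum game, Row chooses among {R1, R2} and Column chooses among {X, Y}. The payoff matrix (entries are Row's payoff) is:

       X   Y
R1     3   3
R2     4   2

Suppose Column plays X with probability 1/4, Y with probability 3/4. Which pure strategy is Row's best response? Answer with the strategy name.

Expected payoff of R1: (1/4)·3 + (3/4)·3 = 3.
Expected payoff of R2: (1/4)·4 + (3/4)·2 = 5/2.
The largest is 3, so Row's best response is R1.

R1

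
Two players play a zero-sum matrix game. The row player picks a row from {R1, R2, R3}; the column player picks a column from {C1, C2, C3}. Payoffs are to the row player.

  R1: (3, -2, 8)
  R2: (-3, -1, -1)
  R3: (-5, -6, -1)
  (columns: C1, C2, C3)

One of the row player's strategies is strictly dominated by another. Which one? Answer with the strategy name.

R1 gives a strictly higher payoff than R3 against every column: 3 > -5, -2 > -6, 8 > -1.
So R3 is strictly dominated and the row player never plays it.

R3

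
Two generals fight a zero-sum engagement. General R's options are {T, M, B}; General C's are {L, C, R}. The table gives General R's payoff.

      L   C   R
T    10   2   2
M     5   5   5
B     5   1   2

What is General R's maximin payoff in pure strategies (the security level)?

5

Row minima: T → 2, M → 5, B → 1.
The best of these is 5.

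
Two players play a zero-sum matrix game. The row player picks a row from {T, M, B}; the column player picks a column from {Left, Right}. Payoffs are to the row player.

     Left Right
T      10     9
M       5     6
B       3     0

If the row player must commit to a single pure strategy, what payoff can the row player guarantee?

9

Row minima: T → 9, M → 5, B → 0.
The best of these is 9.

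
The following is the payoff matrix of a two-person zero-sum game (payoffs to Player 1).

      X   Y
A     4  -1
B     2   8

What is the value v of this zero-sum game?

Row minima: A → -1, B → 2; maximin = 2.
Column maxima: X → 4, Y → 8; minimax = 4.
2 ≠ 4, so there is no saddle point; optimal play is mixed.
Let Player 1 play A with probability p. Expected payoff against X: 4p + 2(1−p) = 2p + 2; against Y: (-1)p + 8(1−p) = −9p + 8.
Setting these equal: 2p + 2 = −9p + 8 ⇒ 11p = 6 ⇒ p = 6/11, and the value is (2)·(6/11) + 2 = 34/11.
For Player 2: with q = P(X), equating A's and B's payoffs gives 5q − 1 = −6q + 8 ⇒ q = 9/11.

34/11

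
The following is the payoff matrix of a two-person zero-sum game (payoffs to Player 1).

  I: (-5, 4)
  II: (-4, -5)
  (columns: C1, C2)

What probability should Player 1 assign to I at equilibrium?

1/10

Row minima: I → -5, II → -5; maximin = -5.
Column maxima: C1 → -4, C2 → 4; minimax = -4.
-5 ≠ -4, so there is no saddle point; optimal play is mixed.
Let Player 1 play I with probability p. Expected payoff against C1: (-5)p + (-4)(1−p) = −p − 4; against C2: 4p + (-5)(1−p) = 9p − 5.
Setting these equal: −p − 4 = 9p − 5 ⇒ −10p = -1 ⇒ p = 1/10, and the value is (-1)·(1/10) − 4 = -41/10.
For Player 2: with q = P(C1), equating I's and II's payoffs gives −9q + 4 = q − 5 ⇒ q = 9/10.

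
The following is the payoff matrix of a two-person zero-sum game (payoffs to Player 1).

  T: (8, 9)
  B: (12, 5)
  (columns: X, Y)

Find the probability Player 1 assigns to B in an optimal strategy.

1/8

Row minima: T → 8, B → 5; maximin = 8.
Column maxima: X → 12, Y → 9; minimax = 9.
8 ≠ 9, so there is no saddle point; optimal play is mixed.
Let Player 1 play T with probability p. Expected payoff against X: 8p + 12(1−p) = −4p + 12; against Y: 9p + 5(1−p) = 4p + 5.
Setting these equal: −4p + 12 = 4p + 5 ⇒ −8p = -7 ⇒ p = 7/8, and the value is (-4)·(7/8) + 12 = 17/2.
For Player 2: with q = P(X), equating T's and B's payoffs gives −q + 9 = 7q + 5 ⇒ q = 1/2.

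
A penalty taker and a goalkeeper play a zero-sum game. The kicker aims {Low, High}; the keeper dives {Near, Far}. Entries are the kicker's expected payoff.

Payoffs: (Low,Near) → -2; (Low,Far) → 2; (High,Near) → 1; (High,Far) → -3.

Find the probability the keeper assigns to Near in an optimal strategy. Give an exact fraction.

5/8

Row minima: Low → -2, High → -3; maximin = -2.
Column maxima: Near → 1, Far → 2; minimax = 1.
-2 ≠ 1, so there is no saddle point; optimal play is mixed.
Let the kicker play Low with probability p. Expected payoff against Near: (-2)p + 1(1−p) = −3p + 1; against Far: 2p + (-3)(1−p) = 5p − 3.
Setting these equal: −3p + 1 = 5p − 3 ⇒ −8p = -4 ⇒ p = 1/2, and the value is (-3)·(1/2) + 1 = -1/2.
For the keeper: with q = P(Near), equating Low's and High's payoffs gives −4q + 2 = 4q − 3 ⇒ q = 5/8.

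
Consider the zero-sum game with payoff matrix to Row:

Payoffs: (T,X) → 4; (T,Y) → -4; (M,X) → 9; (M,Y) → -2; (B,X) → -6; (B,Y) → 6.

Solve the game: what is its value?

Row minima: T → -4, M → -2, B → -6; maximin = -2.
Column maxima: X → 9, Y → 6; minimax = 6.
-2 ≠ 6, so there is no saddle point; optimal play is mixed.
T is strictly dominated by M, so Row never plays it.
On the remaining 2×2 (M, B vs X, Y):
Let Row play M with probability p. Expected payoff against X: 9p + (-6)(1−p) = 15p − 6; against Y: (-2)p + 6(1−p) = −8p + 6.
Setting these equal: 15p − 6 = −8p + 6 ⇒ 23p = 12 ⇒ p = 12/23, and the value is (15)·(12/23) − 6 = 42/23.
For Column: with q = P(X), equating M's and B's payoffs gives 11q − 2 = −12q + 6 ⇒ q = 8/23.

42/23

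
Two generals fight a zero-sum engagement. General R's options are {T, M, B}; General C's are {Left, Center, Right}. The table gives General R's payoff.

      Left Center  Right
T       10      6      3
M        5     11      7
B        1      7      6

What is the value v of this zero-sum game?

55/9

Row minima: T → 3, M → 5, B → 1; maximin = 5.
Column maxima: Left → 10, Center → 11, Right → 7; minimax = 7.
5 ≠ 7, so there is no saddle point; optimal play is mixed.
B is strictly dominated by M, so General R never plays it.
Center is strictly dominated by Right (it gives General R strictly more in every row), so General C never plays it.
On the remaining 2×2 (T, M vs Left, Right):
Let General R play T with probability p. Expected payoff against Left: 10p + 5(1−p) = 5p + 5; against Right: 3p + 7(1−p) = −4p + 7.
Setting these equal: 5p + 5 = −4p + 7 ⇒ 9p = 2 ⇒ p = 2/9, and the value is (5)·(2/9) + 5 = 55/9.
For General C: with q = P(Left), equating T's and M's payoffs gives 7q + 3 = −2q + 7 ⇒ q = 4/9.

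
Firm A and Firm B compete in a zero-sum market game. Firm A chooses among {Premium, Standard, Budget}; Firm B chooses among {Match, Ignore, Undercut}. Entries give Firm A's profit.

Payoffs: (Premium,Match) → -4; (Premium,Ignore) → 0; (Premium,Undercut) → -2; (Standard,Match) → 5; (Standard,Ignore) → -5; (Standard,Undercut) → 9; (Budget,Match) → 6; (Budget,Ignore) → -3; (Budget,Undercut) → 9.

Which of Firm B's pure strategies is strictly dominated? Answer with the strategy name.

Match holds Firm A's payoff strictly below Undercut in every row: -4 < -2, 5 < 9, 6 < 9.
So Undercut is strictly dominated for Firm B.

Undercut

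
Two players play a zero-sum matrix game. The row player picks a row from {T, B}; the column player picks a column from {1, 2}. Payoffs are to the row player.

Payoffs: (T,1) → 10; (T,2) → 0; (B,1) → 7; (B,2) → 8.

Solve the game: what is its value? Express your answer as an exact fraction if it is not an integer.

Row minima: T → 0, B → 7; maximin = 7.
Column maxima: 1 → 10, 2 → 8; minimax = 8.
7 ≠ 8, so there is no saddle point; optimal play is mixed.
Let the row player play T with probability p. Expected payoff against 1: 10p + 7(1−p) = 3p + 7; against 2: 0p + 8(1−p) = −8p + 8.
Setting these equal: 3p + 7 = −8p + 8 ⇒ 11p = 1 ⇒ p = 1/11, and the value is (3)·(1/11) + 7 = 80/11.
For the column player: with q = P(1), equating T's and B's payoffs gives 10q = −q + 8 ⇒ q = 8/11.

80/11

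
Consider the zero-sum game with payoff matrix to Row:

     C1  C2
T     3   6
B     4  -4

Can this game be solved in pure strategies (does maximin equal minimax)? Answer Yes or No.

Row minima: T → 3, B → -4; maximin = 3.
Column maxima: C1 → 4, C2 → 6; minimax = 4.
3 ≠ 4, so no pure-strategy equilibrium exists.

No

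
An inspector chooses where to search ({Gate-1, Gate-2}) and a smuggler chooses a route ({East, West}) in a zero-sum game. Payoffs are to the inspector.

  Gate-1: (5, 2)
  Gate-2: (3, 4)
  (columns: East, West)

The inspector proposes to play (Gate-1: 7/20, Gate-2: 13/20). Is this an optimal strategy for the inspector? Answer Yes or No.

Against East this mix gives (7/20)·5 + (13/20)·3 = 37/10.
Against West this mix gives (7/20)·2 + (13/20)·4 = 33/10.
The smuggler will play West, holding the inspector to 33/10. Shifting weight toward the row that does better against West would raise this floor (the equalizing mix achieves 7/2 against both West and East), so the proposed strategy is not optimal.

No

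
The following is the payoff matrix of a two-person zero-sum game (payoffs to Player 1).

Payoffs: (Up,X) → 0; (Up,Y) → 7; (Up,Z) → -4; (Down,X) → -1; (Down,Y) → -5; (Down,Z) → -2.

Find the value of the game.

-17/7

Row minima: Up → -4, Down → -5; maximin = -4.
Column maxima: X → 0, Y → 7, Z → -2; minimax = -2.
-4 ≠ -2, so there is no saddle point; optimal play is mixed.
X is strictly dominated by Z (it gives Player 1 strictly more in every row), so Player 2 never plays it.
On the remaining 2×2 (Up, Down vs Y, Z):
Let Player 1 play Up with probability p. Expected payoff against Y: 7p + (-5)(1−p) = 12p − 5; against Z: (-4)p + (-2)(1−p) = −2p − 2.
Setting these equal: 12p − 5 = −2p − 2 ⇒ 14p = 3 ⇒ p = 3/14, and the value is (12)·(3/14) − 5 = -17/7.
For Player 2: with q = P(Y), equating Up's and Down's payoffs gives 11q − 4 = −3q − 2 ⇒ q = 1/7.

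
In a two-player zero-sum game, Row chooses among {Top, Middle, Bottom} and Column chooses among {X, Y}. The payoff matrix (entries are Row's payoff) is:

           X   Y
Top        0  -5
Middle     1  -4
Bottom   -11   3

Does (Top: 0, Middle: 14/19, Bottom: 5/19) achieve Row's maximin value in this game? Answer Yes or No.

Yes

Against X this mix gives (14/19)·1 + (5/19)·(-11) = -41/19.
Against Y this mix gives (14/19)·(-4) + (5/19)·3 = -41/19.
All of Column's active replies (X, Y) yield -41/19, and no column does worse for Row. The mix makes Column indifferent and guarantees -41/19, so it is optimal.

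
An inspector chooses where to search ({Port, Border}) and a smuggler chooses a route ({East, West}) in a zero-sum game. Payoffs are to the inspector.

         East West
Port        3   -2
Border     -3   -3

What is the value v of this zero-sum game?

-2

Row minima: Port → -2, Border → -3; maximin = -2.
Column maxima: East → 3, West → -2; minimax = -2.
Since maximin = minimax = -2, there is a saddle point and the value is -2.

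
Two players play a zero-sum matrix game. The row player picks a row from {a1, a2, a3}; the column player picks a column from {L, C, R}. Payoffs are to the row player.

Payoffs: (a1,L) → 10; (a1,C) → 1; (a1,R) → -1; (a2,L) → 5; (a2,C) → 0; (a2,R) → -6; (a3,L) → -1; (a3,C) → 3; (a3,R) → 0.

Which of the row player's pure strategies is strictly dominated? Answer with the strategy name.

a2

a1 gives a strictly higher payoff than a2 against every column: 10 > 5, 1 > 0, -1 > -6.
So a2 is strictly dominated and the row player never plays it.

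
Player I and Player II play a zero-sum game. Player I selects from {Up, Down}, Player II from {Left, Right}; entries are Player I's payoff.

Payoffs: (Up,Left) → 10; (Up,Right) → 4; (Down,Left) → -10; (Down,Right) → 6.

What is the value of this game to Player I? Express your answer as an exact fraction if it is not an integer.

50/11

Row minima: Up → 4, Down → -10; maximin = 4.
Column maxima: Left → 10, Right → 6; minimax = 6.
4 ≠ 6, so there is no saddle point; optimal play is mixed.
Let Player I play Up with probability p. Expected payoff against Left: 10p + (-10)(1−p) = 20p − 10; against Right: 4p + 6(1−p) = −2p + 6.
Setting these equal: 20p − 10 = −2p + 6 ⇒ 22p = 16 ⇒ p = 8/11, and the value is (20)·(8/11) − 10 = 50/11.
For Player II: with q = P(Left), equating Up's and Down's payoffs gives 6q + 4 = −16q + 6 ⇒ q = 1/11.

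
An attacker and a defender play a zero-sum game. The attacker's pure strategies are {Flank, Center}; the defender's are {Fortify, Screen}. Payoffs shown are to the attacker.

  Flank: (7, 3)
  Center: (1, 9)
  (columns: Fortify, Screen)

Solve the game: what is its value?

Row minima: Flank → 3, Center → 1; maximin = 3.
Column maxima: Fortify → 7, Screen → 9; minimax = 7.
3 ≠ 7, so there is no saddle point; optimal play is mixed.
Let the attacker play Flank with probability p. Expected payoff against Fortify: 7p + 1(1−p) = 6p + 1; against Screen: 3p + 9(1−p) = −6p + 9.
Setting these equal: 6p + 1 = −6p + 9 ⇒ 12p = 8 ⇒ p = 2/3, and the value is (6)·(2/3) + 1 = 5.
For the defender: with q = P(Fortify), equating Flank's and Center's payoffs gives 4q + 3 = −8q + 9 ⇒ q = 1/2.

5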